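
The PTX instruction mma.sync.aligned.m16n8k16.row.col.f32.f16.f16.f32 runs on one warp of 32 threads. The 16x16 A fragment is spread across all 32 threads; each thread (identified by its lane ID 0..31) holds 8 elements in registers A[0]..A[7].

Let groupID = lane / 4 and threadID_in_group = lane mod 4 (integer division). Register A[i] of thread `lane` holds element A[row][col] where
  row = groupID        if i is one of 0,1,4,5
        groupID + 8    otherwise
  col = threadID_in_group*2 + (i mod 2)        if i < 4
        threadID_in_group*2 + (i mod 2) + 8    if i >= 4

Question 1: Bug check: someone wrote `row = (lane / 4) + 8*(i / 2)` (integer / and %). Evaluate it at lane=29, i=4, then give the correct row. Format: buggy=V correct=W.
buggy=23 correct=7

`(lane / 4) + 8*(i / 2)`[29,4]->23
L=29->gid=29>>2=7, tid=29&3=1
[4]->row 7+0=7  col 1·2+0+8=10
row: 23 vs 7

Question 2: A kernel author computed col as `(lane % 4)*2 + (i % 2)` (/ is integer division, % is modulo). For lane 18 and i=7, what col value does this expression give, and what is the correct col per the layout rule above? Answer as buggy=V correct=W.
buggy=5 correct=13

`(lane % 4)*2 + (i % 2)`[18,7]⇒5
lane 18⇒18/4=4, 18 mod 4=2
i=7  r:4+8⇒12  c:2·2+1+8⇒13
col: 5 vs 13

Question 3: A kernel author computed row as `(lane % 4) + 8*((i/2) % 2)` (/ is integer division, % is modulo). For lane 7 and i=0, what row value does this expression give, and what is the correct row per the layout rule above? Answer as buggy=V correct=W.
`(lane % 4) + 8*((i/2) % 2)`[7,0]→3
lane 7: G=1 (7/4), T=3 (7%4)
i=0: r=1+0=1, c=3*2+0+0=6
row: 3 vs 1

buggy=3 correct=1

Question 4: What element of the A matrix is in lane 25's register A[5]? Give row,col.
25: g=6,t=1
[5] (6+0,1*2+1+8) = (6,11)

6,11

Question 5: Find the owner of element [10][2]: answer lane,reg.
r:10=>grp=2,rB=1  c:2=>cB=0,tig=1,lo=0
L=2*4+1=9  i=0*4+1*2+0=2

9,2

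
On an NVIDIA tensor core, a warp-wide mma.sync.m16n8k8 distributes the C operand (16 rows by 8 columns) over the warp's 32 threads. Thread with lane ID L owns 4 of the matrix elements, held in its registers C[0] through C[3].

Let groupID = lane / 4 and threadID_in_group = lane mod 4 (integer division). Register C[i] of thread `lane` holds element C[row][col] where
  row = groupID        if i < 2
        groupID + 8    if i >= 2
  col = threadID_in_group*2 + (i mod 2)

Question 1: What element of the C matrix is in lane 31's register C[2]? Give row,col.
15,6

lane 31=>31/4=7, 31 mod 4=3
i=2  r:7+8=>15  c:2·3+0=>6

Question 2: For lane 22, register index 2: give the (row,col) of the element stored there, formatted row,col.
22: gr=5,th=2
[2] (5+8,2*2+0) = (13,4)

13,4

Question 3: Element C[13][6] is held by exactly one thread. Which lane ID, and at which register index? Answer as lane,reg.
23,2

r=13⇒gr=5,Rb=1  c=6⇒th=3,odd=0
L=5*4+3=23  i=1*2+0=2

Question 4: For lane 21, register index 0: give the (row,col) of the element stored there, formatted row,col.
5,2

lane 21→21/4=5, 21 mod 4=1
i=0  r:5+0→5  c:2·1+0→2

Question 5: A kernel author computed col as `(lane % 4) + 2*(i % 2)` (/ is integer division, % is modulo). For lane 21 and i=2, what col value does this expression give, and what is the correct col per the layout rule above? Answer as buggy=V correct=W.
`(lane % 4) + 2*(i % 2)`[21,2]⇒1
lane 21: gr=5 (21/4), th=1 (21%4)
i=2: r=5+8=13, c=1*2+0=2
col: 1 vs 2

buggy=1 correct=2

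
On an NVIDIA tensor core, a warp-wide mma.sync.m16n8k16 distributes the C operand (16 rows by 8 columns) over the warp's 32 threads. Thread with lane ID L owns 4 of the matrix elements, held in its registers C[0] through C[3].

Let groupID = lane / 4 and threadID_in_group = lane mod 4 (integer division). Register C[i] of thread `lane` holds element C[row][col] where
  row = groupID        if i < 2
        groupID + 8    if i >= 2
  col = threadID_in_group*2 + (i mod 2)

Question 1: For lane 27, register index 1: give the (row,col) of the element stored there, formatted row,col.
lane 27: G=6 (27/4), T=3 (27%4)
i=1: r=6+0=6, c=3*2+1=7

6,7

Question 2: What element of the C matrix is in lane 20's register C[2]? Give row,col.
lane 20=>20/4=5, 20 mod 4=0
i=2  r:5+8=>13  c:2·0+0=>0

13,0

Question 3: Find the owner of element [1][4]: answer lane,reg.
6,0

r:1=>grp=1,rB=0  c:4=>tig=2,lo=0
L=1*4+2=6  i=0*2+0=0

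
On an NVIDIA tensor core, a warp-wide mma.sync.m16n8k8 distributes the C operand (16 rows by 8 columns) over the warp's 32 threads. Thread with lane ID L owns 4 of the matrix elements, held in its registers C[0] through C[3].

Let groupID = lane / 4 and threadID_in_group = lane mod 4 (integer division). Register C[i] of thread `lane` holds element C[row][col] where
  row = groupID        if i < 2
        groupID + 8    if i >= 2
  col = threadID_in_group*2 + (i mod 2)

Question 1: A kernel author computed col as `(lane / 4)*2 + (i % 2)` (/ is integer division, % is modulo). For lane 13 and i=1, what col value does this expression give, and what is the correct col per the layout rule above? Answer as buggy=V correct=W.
`(lane / 4)*2 + (i % 2)`[13,1]->7
13: gid=3,tid=1
[1] (3+0,1*2+1) = (3,3)
col: 7 vs 3

buggy=7 correct=3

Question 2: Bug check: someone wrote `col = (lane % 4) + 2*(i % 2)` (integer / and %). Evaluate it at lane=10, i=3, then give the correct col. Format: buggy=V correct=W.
buggy=4 correct=5

`(lane % 4) + 2*(i % 2)`[10,3]→4
lane 10→10/4=2, 10 mod 4=2
i=3  r:2+8→10  c:2·2+1→5
col: 4 vs 5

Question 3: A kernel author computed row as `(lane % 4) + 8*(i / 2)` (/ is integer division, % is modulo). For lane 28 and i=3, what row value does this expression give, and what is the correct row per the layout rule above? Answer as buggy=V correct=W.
`(lane % 4) + 8*(i / 2)`[28,3]=>8
lane 28=>28/4=7, 28 mod 4=0
i=3  r:7+8=>15  c:2·0+1=>1
row: 8 vs 15

buggy=8 correct=15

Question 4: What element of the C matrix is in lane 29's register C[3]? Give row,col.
lane 29->29/4=7, 29 mod 4=1
i=3  r:7+8->15  c:2·1+1->3

15,3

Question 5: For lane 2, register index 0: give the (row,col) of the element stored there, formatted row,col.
0,4

lane 2=>2/4=0, 2 mod 4=2
i=0  r:0+0=>0  c:2·2+0=>4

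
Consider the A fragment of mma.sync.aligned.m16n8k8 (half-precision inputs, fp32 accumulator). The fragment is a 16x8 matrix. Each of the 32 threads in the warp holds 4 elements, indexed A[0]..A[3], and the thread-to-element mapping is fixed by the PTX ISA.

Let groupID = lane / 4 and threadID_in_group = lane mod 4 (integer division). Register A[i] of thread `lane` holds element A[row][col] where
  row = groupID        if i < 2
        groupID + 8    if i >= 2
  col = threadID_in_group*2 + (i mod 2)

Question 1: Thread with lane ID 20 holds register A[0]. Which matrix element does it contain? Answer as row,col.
20: g=5,t=0
[0] (5+0,0*2+0) = (5,0)

5,0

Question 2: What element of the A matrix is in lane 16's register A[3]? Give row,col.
L=16->gid=16>>2=4, tid=16&3=0
[3]->row 4+8=12  col 0·2+1=1

12,1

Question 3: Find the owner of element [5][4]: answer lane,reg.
r:5=>grp=5,rB=0  c:4=>tig=2,lo=0
L=5*4+2=22  i=0*2+0=0

22,0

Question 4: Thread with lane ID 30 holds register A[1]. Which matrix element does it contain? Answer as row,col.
7,5

L=30->g=30>>2=7, t=30&3=2
[1]->row 7+0=7  col 2·2+1=5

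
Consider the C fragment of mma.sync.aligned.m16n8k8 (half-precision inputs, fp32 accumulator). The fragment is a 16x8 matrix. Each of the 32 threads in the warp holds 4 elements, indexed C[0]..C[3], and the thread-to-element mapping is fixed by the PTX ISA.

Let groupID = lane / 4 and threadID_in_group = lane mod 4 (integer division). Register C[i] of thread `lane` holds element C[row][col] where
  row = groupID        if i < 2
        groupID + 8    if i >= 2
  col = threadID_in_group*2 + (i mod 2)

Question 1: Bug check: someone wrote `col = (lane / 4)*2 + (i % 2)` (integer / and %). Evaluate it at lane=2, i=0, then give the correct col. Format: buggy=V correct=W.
buggy=0 correct=4

`(lane / 4)*2 + (i % 2)`[2,0]→0
lane 2→2/4=0, 2 mod 4=2
i=0  r:0+0→0  c:2·2+0→4
col: 0 vs 4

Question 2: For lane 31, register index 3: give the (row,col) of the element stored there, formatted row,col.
15,7

lane 31→31/4=7, 31 mod 4=3
i=3  r:7+8→15  c:2·3+1→7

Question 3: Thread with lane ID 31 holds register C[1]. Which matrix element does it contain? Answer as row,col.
7,7

31: grp=7,tig=3
[1] (7+0,3*2+1) = (7,7)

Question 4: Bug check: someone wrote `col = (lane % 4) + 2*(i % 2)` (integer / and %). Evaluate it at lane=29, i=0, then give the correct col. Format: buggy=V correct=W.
buggy=1 correct=2

`(lane % 4) + 2*(i % 2)`[29,0]=>1
lane 29: grp=7 (29/4), tig=1 (29%4)
i=0: r=7+0=7, c=1*2+0=2
col: 1 vs 2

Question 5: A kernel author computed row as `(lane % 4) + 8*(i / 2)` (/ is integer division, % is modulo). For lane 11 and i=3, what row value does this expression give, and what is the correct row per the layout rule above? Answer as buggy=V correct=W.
buggy=11 correct=10

`(lane % 4) + 8*(i / 2)`[11,3]⇒11
11: gr=2,th=3
[3] (2+8,3*2+1) = (10,7)
row: 11 vs 10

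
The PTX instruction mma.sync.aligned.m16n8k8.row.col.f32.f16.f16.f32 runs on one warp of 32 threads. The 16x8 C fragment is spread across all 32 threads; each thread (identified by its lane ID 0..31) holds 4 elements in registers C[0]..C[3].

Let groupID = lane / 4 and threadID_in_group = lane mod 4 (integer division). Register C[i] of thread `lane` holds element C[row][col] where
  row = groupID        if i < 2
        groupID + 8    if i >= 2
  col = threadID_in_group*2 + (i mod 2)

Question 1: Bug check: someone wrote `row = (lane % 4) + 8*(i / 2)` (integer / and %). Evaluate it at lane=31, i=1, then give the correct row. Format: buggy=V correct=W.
buggy=3 correct=7

`(lane % 4) + 8*(i / 2)`[31,1]->3
lane 31->31/4=7, 31 mod 4=3
i=1  r:7+0->7  c:2·3+1->7
row: 3 vs 7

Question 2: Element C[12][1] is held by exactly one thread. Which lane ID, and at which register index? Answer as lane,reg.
r=12→G=4,rhi=1  c=1→T=0,p=1
L=4*4+0=16  i=1*2+1=3

16,3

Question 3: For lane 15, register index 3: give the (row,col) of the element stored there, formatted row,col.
15: grp=3,tig=3
[3] (3+8,3*2+1) = (11,7)

11,7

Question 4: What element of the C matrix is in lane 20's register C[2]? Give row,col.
L=20->gid=20>>2=5, tid=20&3=0
[2]->row 5+8=13  col 0·2+0=0

13,0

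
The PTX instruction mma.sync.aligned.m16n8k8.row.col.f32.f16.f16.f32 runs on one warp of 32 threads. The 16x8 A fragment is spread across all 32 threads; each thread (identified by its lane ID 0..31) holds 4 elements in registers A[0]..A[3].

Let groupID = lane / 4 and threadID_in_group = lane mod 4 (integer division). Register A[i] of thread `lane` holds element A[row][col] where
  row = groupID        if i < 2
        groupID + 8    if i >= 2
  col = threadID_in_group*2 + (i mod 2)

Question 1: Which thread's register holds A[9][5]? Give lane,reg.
6,3

r: 9->gid=1,r8=1  c: 5->tid=2,i&1=1
L=1*4+2=6  i=1*2+1=3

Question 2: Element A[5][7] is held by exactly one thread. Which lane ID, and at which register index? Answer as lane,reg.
23,1

r:5=>grp=5,rB=0  c:7=>tig=3,lo=1
L=5*4+3=23  i=0*2+1=1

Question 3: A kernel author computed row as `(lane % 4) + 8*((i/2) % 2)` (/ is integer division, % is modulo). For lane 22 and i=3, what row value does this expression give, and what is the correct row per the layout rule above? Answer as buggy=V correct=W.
`(lane % 4) + 8*((i/2) % 2)`[22,3]->10
lane 22: g=5 (22/4), t=2 (22%4)
i=3: r=5+8=13, c=2*2+1=5
row: 10 vs 13

buggy=10 correct=13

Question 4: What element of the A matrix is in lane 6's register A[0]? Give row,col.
1,4

6: g=1,t=2
[0] (1+0,2*2+0) = (1,4)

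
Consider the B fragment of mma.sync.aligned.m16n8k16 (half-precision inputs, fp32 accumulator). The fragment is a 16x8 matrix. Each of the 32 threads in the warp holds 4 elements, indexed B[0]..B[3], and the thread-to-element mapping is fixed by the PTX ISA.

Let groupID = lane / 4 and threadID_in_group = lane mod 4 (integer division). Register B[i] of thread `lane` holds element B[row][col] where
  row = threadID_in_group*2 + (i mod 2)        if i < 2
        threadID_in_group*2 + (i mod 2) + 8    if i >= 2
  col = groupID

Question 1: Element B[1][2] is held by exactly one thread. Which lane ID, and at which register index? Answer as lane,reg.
8,1

c:2=>grp=2  r:1=>rB=0,tig=0,lo=1
L=2*4+0=8  i=0*2+1=1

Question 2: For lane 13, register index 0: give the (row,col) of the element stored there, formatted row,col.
2,3

13: g=3,t=1
[0] (1*2+0+0,3) = (2,3)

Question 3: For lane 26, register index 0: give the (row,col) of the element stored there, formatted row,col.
4,6

lane 26: gr=6 (26/4), th=2 (26%4)
i=0: r=2*2+0+0=4, c=gr=6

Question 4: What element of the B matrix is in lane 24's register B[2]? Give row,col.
8,6

lane 24: gid=6 (24/4), tid=0 (24%4)
i=2: r=0*2+0+8=8, c=gid=6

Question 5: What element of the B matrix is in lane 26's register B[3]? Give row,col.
26: g=6,t=2
[3] (2*2+1+8,6) = (13,6)

13,6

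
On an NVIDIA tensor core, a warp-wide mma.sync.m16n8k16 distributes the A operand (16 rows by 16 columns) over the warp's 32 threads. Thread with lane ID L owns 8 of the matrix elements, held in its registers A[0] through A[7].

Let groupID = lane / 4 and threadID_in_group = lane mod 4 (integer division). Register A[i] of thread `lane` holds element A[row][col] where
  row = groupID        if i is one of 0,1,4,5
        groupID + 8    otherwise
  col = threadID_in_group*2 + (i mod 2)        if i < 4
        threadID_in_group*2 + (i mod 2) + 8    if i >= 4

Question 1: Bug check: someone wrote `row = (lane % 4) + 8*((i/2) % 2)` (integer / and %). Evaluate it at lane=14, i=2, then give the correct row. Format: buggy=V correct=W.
`(lane % 4) + 8*((i/2) % 2)`[14,2]->10
L=14->g=14>>2=3, t=14&3=2
[2]->row 3+8=11  col 2·2+0+0=4
row: 10 vs 11

buggy=10 correct=11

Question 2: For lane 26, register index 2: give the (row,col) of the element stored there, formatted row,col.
14,4

lane 26: gr=6 (26/4), th=2 (26%4)
i=2: r=6+8=14, c=2*2+0+0=4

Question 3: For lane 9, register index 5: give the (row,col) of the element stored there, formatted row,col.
lane 9→9/4=2, 9 mod 4=1
i=5  r:2+0→2  c:2·1+1+8→11

2,11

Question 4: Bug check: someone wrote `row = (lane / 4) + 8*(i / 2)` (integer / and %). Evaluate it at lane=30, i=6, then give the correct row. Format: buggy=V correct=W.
buggy=31 correct=15

`(lane / 4) + 8*(i / 2)`[30,6]->31
lane 30: g=7 (30/4), t=2 (30%4)
i=6: r=7+8=15, c=2*2+0+8=12
row: 31 vs 15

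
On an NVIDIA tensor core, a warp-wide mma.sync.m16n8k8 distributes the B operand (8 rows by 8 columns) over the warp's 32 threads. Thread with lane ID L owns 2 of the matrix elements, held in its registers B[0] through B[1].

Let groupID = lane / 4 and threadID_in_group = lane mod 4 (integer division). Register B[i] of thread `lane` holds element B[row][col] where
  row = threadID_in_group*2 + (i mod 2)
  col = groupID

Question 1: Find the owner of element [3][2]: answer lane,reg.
c=2->g=2  r=3->t=1,b0=1
L=2*4+1=9  i=1=1

9,1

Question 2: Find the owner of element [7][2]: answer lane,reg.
11,1

c=2⇒gr=2  r=7⇒th=3,odd=1
L=2*4+3=11  i=1=1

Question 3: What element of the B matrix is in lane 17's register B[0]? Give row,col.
lane 17->17/4=4, 17 mod 4=1
i=0  r:2·1+0->2  c:4

2,4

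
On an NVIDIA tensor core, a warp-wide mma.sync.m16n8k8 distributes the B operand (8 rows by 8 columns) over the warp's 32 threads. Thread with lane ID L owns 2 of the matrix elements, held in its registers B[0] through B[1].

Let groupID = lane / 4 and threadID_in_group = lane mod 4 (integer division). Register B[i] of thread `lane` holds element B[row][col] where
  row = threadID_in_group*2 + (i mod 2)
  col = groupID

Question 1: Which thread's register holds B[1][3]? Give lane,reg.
c=3→G=3  r=1→T=0,p=1
L=3*4+0=12  i=1=1

12,1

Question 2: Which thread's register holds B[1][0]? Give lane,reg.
0,1

c:0=>grp=0  r:1=>tig=0,lo=1
L=0*4+0=0  i=1=1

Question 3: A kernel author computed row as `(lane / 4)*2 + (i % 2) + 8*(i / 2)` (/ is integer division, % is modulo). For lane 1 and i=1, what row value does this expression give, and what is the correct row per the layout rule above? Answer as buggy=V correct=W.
buggy=1 correct=3

`(lane / 4)*2 + (i % 2) + 8*(i / 2)`[1,1]⇒1
lane 1: gr=0 (1/4), th=1 (1%4)
i=1: r=1*2+1=3, c=gr=0
row: 1 vs 3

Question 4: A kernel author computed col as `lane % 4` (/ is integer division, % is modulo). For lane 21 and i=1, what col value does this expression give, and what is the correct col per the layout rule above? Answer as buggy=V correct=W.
`lane % 4`[21,1]->1
lane 21: g=5 (21/4), t=1 (21%4)
i=1: r=1*2+1=3, c=g=5
col: 1 vs 5

buggy=1 correct=5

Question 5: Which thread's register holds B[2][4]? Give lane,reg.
17,0

c=4⇒gr=4  r=2⇒th=1,odd=0
L=4*4+1=17  i=0=0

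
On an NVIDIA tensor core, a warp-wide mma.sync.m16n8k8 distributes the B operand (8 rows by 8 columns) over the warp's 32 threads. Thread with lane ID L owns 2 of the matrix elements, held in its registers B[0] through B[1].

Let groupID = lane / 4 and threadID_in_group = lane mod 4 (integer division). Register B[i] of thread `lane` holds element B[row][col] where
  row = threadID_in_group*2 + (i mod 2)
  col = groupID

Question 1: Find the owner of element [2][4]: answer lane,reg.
17,0

c=4->g=4  r=2->t=1,b0=0
L=4*4+1=17  i=0=0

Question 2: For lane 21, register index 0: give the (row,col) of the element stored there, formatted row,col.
21: gid=5,tid=1
[0] (1*2+0,5) = (2,5)

2,5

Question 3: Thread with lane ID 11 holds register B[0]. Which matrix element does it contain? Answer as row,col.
lane 11: G=2 (11/4), T=3 (11%4)
i=0: r=3*2+0=6, c=G=2

6,2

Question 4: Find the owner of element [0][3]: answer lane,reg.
12,0

c: 3->gid=3  r: 0->tid=0,i&1=0
L=3*4+0=12  i=0=0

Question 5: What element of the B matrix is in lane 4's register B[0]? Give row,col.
0,1

lane 4⇒4/4=1, 4 mod 4=0
i=0  r:2·0+0⇒0  c:1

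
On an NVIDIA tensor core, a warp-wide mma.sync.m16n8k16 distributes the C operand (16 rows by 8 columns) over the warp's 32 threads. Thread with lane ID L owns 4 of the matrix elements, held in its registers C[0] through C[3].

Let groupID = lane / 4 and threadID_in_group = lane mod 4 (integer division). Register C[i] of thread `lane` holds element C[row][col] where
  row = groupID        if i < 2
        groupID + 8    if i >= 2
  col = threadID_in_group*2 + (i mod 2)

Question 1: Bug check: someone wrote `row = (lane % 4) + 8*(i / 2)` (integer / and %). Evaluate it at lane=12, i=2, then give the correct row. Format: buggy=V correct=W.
`(lane % 4) + 8*(i / 2)`[12,2]->8
L=12->gid=12>>2=3, tid=12&3=0
[2]->row 3+8=11  col 0·2+0=0
row: 8 vs 11

buggy=8 correct=11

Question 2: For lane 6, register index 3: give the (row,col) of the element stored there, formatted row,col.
L=6->g=6>>2=1, t=6&3=2
[3]->row 1+8=9  col 2·2+1=5

9,5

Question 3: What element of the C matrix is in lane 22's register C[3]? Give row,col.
13,5

lane 22->22/4=5, 22 mod 4=2
i=3  r:5+8->13  c:2·2+1->5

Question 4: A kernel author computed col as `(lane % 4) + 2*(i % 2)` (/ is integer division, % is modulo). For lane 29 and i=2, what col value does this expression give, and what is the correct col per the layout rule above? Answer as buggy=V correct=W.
`(lane % 4) + 2*(i % 2)`[29,2]->1
lane 29->29/4=7, 29 mod 4=1
i=2  r:7+8->15  c:2·1+0->2
col: 1 vs 2

buggy=1 correct=2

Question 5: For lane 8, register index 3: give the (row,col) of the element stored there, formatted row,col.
L=8->gid=8>>2=2, tid=8&3=0
[3]->row 2+8=10  col 0·2+1=1

10,1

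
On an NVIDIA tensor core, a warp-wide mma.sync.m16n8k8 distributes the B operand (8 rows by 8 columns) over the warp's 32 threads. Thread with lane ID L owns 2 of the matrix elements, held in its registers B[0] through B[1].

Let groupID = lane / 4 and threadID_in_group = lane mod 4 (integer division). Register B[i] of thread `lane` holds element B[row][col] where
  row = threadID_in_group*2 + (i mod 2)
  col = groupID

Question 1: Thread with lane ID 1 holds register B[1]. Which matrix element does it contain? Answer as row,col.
3,0

lane 1->1/4=0, 1 mod 4=1
i=1  r:2·1+1->3  c:0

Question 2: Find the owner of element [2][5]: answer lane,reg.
21,0

c:5=>grp=5  r:2=>tig=1,lo=0
L=5*4+1=21  i=0=0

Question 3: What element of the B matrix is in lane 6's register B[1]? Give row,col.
L=6→G=6>>2=1, T=6&3=2
[1]→row 2·2+1=5  col G=1

5,1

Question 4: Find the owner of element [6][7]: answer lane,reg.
31,0

c=7->g=7  r=6->t=3,b0=0
L=7*4+3=31  i=0=0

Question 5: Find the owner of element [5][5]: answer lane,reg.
c=5⇒gr=5  r=5⇒th=2,odd=1
L=5*4+2=22  i=1=1

22,1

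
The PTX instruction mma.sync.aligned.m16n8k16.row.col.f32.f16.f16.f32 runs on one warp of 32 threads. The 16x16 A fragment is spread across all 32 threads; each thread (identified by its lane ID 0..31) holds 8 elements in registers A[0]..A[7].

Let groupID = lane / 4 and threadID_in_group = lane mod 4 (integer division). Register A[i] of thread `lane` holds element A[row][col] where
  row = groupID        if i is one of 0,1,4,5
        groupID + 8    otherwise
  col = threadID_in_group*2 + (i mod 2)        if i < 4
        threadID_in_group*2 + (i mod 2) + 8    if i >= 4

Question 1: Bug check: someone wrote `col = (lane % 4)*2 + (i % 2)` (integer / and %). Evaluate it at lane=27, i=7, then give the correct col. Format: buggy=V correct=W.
`(lane % 4)*2 + (i % 2)`[27,7]->7
L=27->g=27>>2=6, t=27&3=3
[7]->row 6+8=14  col 3·2+1+8=15
col: 7 vs 15

buggy=7 correct=15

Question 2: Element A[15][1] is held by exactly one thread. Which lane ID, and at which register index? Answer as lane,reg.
r=15⇒gr=7,Rb=1  c=1⇒Cb=0,th=0,odd=1
L=7*4+0=28  i=0*4+1*2+1=3

28,3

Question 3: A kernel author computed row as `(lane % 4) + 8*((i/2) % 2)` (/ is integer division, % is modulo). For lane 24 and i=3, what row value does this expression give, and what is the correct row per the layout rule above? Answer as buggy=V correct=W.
`(lane % 4) + 8*((i/2) % 2)`[24,3]->8
lane 24->24/4=6, 24 mod 4=0
i=3  r:6+8->14  c:2·0+1+0->1
row: 8 vs 14

buggy=8 correct=14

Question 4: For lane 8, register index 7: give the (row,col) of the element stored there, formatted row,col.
L=8⇒gr=8>>2=2, th=8&3=0
[7]⇒row 2+8=10  col 0·2+1+8=9

10,9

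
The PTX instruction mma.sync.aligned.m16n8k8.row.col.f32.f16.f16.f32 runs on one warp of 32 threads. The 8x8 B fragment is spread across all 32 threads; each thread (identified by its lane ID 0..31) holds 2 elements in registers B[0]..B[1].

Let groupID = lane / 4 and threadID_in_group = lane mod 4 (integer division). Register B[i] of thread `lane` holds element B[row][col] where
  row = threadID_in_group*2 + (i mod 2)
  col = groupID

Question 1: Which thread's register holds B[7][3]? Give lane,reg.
c: 3->gid=3  r: 7->tid=3,i&1=1
L=3*4+3=15  i=1=1

15,1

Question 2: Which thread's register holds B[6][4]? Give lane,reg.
19,0

c=4→G=4  r=6→T=3,p=0
L=4*4+3=19  i=0=0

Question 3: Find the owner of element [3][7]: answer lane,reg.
29,1

c=7⇒gr=7  r=3⇒th=1,odd=1
L=7*4+1=29  i=1=1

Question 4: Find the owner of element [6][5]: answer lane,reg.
23,0

c:5=>grp=5  r:6=>tig=3,lo=0
L=5*4+3=23  i=0=0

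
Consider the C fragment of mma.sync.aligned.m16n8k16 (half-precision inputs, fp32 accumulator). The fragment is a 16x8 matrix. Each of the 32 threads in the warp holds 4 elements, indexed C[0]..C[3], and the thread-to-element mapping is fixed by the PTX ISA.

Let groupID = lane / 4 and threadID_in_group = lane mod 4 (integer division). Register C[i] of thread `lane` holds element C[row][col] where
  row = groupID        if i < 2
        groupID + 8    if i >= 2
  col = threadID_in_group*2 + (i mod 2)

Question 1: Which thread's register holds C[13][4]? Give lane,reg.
22,2

r=13→G=5,rhi=1  c=4→T=2,p=0
L=5*4+2=22  i=1*2+0=2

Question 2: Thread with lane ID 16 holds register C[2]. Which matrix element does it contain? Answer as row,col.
12,0

16: g=4,t=0
[2] (4+8,0*2+0) = (12,0)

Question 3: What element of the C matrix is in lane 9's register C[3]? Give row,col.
L=9⇒gr=9>>2=2, th=9&3=1
[3]⇒row 2+8=10  col 1·2+1=3

10,3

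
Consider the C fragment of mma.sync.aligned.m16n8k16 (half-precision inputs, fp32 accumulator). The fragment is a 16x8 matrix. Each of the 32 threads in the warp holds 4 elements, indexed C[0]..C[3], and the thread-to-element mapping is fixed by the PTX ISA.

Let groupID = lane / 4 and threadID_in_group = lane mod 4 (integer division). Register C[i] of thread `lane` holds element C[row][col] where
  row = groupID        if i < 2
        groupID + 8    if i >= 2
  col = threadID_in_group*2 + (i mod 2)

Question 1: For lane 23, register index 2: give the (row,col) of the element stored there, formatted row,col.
lane 23: gid=5 (23/4), tid=3 (23%4)
i=2: r=5+8=13, c=3*2+0=6

13,6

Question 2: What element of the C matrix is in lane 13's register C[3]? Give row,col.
11,3

L=13=>grp=13>>2=3, tig=13&3=1
[3]=>row 3+8=11  col 1·2+1=3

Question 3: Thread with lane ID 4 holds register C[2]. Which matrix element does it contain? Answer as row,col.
9,0

4: gr=1,th=0
[2] (1+8,0*2+0) = (9,0)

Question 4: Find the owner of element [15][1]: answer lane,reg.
r: 15->gid=7,r8=1  c: 1->tid=0,i&1=1
L=7*4+0=28  i=1*2+1=3

28,3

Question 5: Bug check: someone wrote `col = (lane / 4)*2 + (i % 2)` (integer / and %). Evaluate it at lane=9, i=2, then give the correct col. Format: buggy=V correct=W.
`(lane / 4)*2 + (i % 2)`[9,2]→4
9: G=2,T=1
[2] (2+8,1*2+0) = (10,2)
col: 4 vs 2

buggy=4 correct=2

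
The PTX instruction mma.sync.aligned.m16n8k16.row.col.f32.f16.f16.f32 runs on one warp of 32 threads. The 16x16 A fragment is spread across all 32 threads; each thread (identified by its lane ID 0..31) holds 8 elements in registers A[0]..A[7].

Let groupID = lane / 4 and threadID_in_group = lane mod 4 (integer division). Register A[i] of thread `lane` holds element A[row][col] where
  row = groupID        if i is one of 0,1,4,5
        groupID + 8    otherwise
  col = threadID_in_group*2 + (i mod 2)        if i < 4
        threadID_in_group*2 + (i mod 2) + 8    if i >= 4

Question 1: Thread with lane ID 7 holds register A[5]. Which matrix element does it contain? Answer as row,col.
7: g=1,t=3
[5] (1+0,3*2+1+8) = (1,15)

1,15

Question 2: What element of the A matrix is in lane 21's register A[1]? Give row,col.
5,3

21: G=5,T=1
[1] (5+0,1*2+1+0) = (5,3)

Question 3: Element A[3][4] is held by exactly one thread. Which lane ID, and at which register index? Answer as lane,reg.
14,0

r=3→G=3,rhi=0  c=4→chi=0,T=2,p=0
L=3*4+2=14  i=0*4+0*2+0=0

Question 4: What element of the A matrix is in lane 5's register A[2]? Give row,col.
L=5=>grp=5>>2=1, tig=5&3=1
[2]=>row 1+8=9  col 1·2+0+0=2

9,2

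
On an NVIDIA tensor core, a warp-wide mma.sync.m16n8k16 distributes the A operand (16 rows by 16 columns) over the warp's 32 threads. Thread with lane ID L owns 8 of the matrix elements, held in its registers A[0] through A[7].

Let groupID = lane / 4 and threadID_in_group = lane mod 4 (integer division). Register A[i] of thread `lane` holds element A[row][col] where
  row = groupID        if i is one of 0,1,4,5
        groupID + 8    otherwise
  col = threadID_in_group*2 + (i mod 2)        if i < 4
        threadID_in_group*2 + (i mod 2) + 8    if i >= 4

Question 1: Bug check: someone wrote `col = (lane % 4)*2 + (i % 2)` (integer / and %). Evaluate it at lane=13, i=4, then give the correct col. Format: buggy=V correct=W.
buggy=2 correct=10

`(lane % 4)*2 + (i % 2)`[13,4]→2
lane 13→13/4=3, 13 mod 4=1
i=4  r:3+0→3  c:2·1+0+8→10
col: 2 vs 10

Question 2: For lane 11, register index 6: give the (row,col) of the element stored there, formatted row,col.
11: g=2,t=3
[6] (2+8,3*2+0+8) = (10,14)

10,14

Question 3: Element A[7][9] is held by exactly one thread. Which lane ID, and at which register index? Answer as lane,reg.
28,5

r=7→G=7,rhi=0  c=9→chi=1,T=0,p=1
L=7*4+0=28  i=1*4+0*2+1=5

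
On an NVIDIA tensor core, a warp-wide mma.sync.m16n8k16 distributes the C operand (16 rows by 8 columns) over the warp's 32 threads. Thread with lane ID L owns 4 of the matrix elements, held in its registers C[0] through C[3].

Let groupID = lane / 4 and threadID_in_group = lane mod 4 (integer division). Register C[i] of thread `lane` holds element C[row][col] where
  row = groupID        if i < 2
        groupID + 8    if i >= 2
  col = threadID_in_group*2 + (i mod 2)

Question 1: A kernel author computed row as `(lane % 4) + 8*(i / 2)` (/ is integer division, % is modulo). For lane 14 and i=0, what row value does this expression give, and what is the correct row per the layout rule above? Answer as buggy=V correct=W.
`(lane % 4) + 8*(i / 2)`[14,0]->2
L=14->gid=14>>2=3, tid=14&3=2
[0]->row 3+0=3  col 2·2+0=4
row: 2 vs 3

buggy=2 correct=3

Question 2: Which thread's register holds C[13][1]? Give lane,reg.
20,3

r=13⇒gr=5,Rb=1  c=1⇒th=0,odd=1
L=5*4+0=20  i=1*2+1=3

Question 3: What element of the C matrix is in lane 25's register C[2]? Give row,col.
14,2

L=25->g=25>>2=6, t=25&3=1
[2]->row 6+8=14  col 1·2+0=2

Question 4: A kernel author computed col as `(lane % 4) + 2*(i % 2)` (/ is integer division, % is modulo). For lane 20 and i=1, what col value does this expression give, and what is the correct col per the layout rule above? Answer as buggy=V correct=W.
`(lane % 4) + 2*(i % 2)`[20,1]⇒2
20: gr=5,th=0
[1] (5+0,0*2+1) = (5,1)
col: 2 vs 1

buggy=2 correct=1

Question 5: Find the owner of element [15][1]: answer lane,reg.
r:15=>grp=7,rB=1  c:1=>tig=0,lo=1
L=7*4+0=28  i=1*2+1=3

28,3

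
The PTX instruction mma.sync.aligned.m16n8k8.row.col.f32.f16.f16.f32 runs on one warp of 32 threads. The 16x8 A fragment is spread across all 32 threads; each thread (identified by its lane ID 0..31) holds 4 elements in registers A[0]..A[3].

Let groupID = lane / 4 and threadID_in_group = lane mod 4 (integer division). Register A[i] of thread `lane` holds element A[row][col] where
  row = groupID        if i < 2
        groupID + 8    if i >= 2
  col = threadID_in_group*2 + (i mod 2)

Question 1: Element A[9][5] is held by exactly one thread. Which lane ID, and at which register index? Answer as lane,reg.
6,3

r: 9->gid=1,r8=1  c: 5->tid=2,i&1=1
L=1*4+2=6  i=1*2+1=3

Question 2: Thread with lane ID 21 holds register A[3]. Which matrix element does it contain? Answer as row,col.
13,3

lane 21: grp=5 (21/4), tig=1 (21%4)
i=3: r=5+8=13, c=1*2+1=3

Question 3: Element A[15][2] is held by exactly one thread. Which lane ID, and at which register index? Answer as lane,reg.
29,2

r=15→G=7,rhi=1  c=2→T=1,p=0
L=7*4+1=29  i=1*2+0=2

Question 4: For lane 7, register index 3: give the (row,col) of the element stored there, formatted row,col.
9,7

7: grp=1,tig=3
[3] (1+8,3*2+1) = (9,7)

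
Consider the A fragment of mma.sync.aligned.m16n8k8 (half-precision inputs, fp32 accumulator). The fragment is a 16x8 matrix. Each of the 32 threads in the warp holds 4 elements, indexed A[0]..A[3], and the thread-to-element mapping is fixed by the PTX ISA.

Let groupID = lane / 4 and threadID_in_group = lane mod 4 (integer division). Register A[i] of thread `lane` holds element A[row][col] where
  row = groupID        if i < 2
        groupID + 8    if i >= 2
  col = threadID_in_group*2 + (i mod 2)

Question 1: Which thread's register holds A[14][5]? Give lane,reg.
r=14→G=6,rhi=1  c=5→T=2,p=1
L=6*4+2=26  i=1*2+1=3

26,3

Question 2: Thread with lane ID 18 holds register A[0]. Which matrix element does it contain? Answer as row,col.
L=18⇒gr=18>>2=4, th=18&3=2
[0]⇒row 4+0=4  col 2·2+0=4

4,4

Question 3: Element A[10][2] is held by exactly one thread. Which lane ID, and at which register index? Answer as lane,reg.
9,2

r=10->g=2,rb=1  c=2->t=1,b0=0
L=2*4+1=9  i=1*2+0=2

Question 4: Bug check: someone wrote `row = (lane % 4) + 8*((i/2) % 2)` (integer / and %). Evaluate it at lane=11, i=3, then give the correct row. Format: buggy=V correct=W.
`(lane % 4) + 8*((i/2) % 2)`[11,3]->11
L=11->gid=11>>2=2, tid=11&3=3
[3]->row 2+8=10  col 3·2+1=7
row: 11 vs 10

buggy=11 correct=10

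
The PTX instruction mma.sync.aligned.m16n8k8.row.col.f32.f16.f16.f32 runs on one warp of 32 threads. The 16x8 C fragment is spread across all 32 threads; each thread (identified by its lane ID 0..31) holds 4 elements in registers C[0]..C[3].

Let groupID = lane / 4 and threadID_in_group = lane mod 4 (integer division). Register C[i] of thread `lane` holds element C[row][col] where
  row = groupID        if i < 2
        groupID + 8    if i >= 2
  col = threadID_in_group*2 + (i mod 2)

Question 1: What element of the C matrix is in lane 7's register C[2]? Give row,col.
lane 7→7/4=1, 7 mod 4=3
i=2  r:1+8→9  c:2·3+0→6

9,6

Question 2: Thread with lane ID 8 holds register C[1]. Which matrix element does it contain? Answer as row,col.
lane 8=>8/4=2, 8 mod 4=0
i=1  r:2+0=>2  c:2·0+1=>1

2,1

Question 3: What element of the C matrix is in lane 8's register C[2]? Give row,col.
L=8->g=8>>2=2, t=8&3=0
[2]->row 2+8=10  col 0·2+0=0

10,0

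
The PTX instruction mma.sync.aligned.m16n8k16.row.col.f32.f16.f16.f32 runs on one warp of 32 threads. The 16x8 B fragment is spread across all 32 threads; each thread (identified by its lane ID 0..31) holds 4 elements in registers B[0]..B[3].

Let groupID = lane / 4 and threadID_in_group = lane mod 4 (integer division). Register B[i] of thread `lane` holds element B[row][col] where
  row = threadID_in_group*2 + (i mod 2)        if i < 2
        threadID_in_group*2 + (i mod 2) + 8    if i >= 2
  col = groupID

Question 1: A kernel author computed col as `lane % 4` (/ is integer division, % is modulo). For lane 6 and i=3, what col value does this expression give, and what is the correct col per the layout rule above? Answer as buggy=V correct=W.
`lane % 4`[6,3]→2
lane 6→6/4=1, 6 mod 4=2
i=3  r:2·2+1+8→13  c:1
col: 2 vs 1

buggy=2 correct=1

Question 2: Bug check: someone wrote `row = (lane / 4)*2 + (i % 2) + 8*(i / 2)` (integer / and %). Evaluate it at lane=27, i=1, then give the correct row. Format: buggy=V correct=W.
buggy=13 correct=7

`(lane / 4)*2 + (i % 2) + 8*(i / 2)`[27,1]->13
27: g=6,t=3
[1] (3*2+1+0,6) = (7,6)
row: 13 vs 7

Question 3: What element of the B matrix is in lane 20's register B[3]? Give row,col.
lane 20: gr=5 (20/4), th=0 (20%4)
i=3: r=0*2+1+8=9, c=gr=5

9,5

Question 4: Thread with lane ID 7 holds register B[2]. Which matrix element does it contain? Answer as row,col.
14,1

L=7⇒gr=7>>2=1, th=7&3=3
[2]⇒row 3·2+0+8=14  col gr=1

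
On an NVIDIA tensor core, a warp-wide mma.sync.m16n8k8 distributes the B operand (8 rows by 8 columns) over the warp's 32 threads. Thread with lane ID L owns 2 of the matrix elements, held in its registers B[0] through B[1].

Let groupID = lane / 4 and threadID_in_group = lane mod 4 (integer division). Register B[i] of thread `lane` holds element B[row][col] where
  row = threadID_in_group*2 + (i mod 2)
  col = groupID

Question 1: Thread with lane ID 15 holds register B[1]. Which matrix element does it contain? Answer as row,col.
lane 15=>15/4=3, 15 mod 4=3
i=1  r:2·3+1=>7  c:3

7,3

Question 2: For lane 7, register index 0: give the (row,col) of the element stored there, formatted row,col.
6,1

7: gid=1,tid=3
[0] (3*2+0,1) = (6,1)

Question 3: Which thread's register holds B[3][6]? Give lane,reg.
c=6⇒gr=6  r=3⇒th=1,odd=1
L=6*4+1=25  i=1=1

25,1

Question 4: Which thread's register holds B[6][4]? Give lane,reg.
19,0

c: 4->gid=4  r: 6->tid=3,i&1=0
L=4*4+3=19  i=0=0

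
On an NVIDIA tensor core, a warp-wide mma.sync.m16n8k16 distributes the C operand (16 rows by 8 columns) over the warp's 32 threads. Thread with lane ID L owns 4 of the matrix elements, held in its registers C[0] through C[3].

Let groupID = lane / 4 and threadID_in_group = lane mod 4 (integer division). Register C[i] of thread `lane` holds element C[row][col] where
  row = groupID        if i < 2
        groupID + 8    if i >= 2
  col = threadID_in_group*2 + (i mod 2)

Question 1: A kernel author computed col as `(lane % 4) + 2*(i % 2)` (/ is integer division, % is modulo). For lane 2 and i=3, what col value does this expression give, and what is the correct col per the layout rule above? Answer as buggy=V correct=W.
buggy=4 correct=5

`(lane % 4) + 2*(i % 2)`[2,3]⇒4
2: gr=0,th=2
[3] (0+8,2*2+1) = (8,5)
col: 4 vs 5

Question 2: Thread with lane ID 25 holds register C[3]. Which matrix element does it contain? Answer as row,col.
14,3

25: gr=6,th=1
[3] (6+8,1*2+1) = (14,3)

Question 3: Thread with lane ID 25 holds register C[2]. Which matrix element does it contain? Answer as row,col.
14,2

lane 25: gr=6 (25/4), th=1 (25%4)
i=2: r=6+8=14, c=1*2+0=2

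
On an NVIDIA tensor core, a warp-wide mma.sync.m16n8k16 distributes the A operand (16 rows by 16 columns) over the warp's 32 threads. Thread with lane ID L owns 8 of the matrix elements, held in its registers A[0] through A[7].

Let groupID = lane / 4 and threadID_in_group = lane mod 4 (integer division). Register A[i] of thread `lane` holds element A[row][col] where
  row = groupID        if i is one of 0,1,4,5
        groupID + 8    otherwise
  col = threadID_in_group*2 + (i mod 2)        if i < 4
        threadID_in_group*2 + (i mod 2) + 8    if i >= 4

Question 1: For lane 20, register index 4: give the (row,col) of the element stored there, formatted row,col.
20: gid=5,tid=0
[4] (5+0,0*2+0+8) = (5,8)

5,8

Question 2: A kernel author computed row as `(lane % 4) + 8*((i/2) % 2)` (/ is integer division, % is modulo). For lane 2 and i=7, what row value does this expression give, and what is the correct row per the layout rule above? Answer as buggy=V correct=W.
buggy=10 correct=8

`(lane % 4) + 8*((i/2) % 2)`[2,7]→10
2: G=0,T=2
[7] (0+8,2*2+1+8) = (8,13)
row: 10 vs 8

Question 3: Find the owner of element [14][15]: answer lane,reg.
r=14->g=6,rb=1  c=15->cb=1,t=3,b0=1
L=6*4+3=27  i=1*4+1*2+1=7

27,7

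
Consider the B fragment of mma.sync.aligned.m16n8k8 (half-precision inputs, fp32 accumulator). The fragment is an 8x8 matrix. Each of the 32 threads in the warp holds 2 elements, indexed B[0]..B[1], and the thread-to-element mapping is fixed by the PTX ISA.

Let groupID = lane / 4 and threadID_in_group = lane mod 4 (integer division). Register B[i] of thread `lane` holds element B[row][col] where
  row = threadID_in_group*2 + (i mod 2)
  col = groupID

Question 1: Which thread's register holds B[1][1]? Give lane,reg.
c:1=>grp=1  r:1=>tig=0,lo=1
L=1*4+0=4  i=1=1

4,1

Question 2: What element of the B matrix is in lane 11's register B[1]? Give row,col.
11: G=2,T=3
[1] (3*2+1,2) = (7,2)

7,2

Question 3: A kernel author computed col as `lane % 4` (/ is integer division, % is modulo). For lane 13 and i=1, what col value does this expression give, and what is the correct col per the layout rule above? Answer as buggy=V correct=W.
buggy=1 correct=3

`lane % 4`[13,1]->1
13: gid=3,tid=1
[1] (1*2+1,3) = (3,3)
col: 1 vs 3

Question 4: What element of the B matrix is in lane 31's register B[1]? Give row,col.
lane 31⇒31/4=7, 31 mod 4=3
i=1  r:2·3+1⇒7  c:7

7,7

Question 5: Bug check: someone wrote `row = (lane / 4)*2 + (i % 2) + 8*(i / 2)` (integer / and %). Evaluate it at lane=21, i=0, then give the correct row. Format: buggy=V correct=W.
`(lane / 4)*2 + (i % 2) + 8*(i / 2)`[21,0]->10
lane 21: gid=5 (21/4), tid=1 (21%4)
i=0: r=1*2+0=2, c=gid=5
row: 10 vs 2

buggy=10 correct=2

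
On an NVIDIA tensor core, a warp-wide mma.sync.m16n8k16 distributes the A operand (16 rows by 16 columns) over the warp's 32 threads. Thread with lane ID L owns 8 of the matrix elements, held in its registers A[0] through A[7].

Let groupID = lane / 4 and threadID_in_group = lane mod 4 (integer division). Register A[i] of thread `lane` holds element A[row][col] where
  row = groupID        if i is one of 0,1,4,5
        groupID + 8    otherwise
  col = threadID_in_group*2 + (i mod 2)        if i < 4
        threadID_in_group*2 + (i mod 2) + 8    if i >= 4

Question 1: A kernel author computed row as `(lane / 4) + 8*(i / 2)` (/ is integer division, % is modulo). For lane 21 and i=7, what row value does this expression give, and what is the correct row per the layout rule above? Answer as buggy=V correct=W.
buggy=29 correct=13

`(lane / 4) + 8*(i / 2)`[21,7]->29
L=21->gid=21>>2=5, tid=21&3=1
[7]->row 5+8=13  col 1·2+1+8=11
row: 29 vs 13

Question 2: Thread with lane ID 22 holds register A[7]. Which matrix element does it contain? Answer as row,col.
22: grp=5,tig=2
[7] (5+8,2*2+1+8) = (13,13)

13,13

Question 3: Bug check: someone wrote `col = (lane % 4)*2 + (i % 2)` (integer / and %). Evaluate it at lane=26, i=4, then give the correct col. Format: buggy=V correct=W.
`(lane % 4)*2 + (i % 2)`[26,4]->4
L=26->g=26>>2=6, t=26&3=2
[4]->row 6+0=6  col 2·2+0+8=12
col: 4 vs 12

buggy=4 correct=12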